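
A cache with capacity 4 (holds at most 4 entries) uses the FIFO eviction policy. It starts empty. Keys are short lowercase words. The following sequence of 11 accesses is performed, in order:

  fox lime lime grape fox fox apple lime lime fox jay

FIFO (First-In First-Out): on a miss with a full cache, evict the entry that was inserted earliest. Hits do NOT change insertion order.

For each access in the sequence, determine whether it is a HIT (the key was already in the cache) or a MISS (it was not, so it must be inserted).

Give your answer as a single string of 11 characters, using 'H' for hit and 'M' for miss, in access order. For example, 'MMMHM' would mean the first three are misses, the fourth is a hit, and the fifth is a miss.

Answer: MMHMHHMHHHM

Derivation:
FIFO simulation (capacity=4):
  1. access fox: MISS. Cache (old->new): [fox]
  2. access lime: MISS. Cache (old->new): [fox lime]
  3. access lime: HIT. Cache (old->new): [fox lime]
  4. access grape: MISS. Cache (old->new): [fox lime grape]
  5. access fox: HIT. Cache (old->new): [fox lime grape]
  6. access fox: HIT. Cache (old->new): [fox lime grape]
  7. access apple: MISS. Cache (old->new): [fox lime grape apple]
  8. access lime: HIT. Cache (old->new): [fox lime grape apple]
  9. access lime: HIT. Cache (old->new): [fox lime grape apple]
  10. access fox: HIT. Cache (old->new): [fox lime grape apple]
  11. access jay: MISS, evict fox. Cache (old->new): [lime grape apple jay]
Total: 6 hits, 5 misses, 1 evictions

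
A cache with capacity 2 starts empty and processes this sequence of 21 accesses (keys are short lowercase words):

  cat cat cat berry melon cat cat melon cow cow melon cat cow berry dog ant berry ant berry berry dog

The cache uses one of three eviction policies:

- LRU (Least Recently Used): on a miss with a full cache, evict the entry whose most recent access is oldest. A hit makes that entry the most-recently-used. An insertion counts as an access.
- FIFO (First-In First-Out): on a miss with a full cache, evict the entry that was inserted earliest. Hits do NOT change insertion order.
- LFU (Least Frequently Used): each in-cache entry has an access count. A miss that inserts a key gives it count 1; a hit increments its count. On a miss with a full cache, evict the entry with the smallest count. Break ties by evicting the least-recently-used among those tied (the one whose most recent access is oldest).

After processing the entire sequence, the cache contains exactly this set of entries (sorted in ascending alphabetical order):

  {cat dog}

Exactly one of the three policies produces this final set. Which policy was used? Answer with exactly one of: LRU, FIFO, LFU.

Answer: LFU

Derivation:
Simulating under each policy and comparing final sets:
  LRU: final set = {berry dog} -> differs
  FIFO: final set = {berry dog} -> differs
  LFU: final set = {cat dog} -> MATCHES target
Only LFU produces the target set.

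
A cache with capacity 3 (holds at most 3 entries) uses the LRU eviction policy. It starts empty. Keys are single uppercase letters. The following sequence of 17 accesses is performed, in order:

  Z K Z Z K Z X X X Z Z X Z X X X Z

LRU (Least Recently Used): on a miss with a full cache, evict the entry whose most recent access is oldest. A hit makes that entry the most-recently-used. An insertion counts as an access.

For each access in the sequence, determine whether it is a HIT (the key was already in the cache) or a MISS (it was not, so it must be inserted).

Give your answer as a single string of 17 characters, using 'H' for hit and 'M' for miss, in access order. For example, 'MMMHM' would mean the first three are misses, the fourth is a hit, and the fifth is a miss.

LRU simulation (capacity=3):
  1. access Z: MISS. Cache (LRU->MRU): [Z]
  2. access K: MISS. Cache (LRU->MRU): [Z K]
  3. access Z: HIT. Cache (LRU->MRU): [K Z]
  4. access Z: HIT. Cache (LRU->MRU): [K Z]
  5. access K: HIT. Cache (LRU->MRU): [Z K]
  6. access Z: HIT. Cache (LRU->MRU): [K Z]
  7. access X: MISS. Cache (LRU->MRU): [K Z X]
  8. access X: HIT. Cache (LRU->MRU): [K Z X]
  9. access X: HIT. Cache (LRU->MRU): [K Z X]
  10. access Z: HIT. Cache (LRU->MRU): [K X Z]
  11. access Z: HIT. Cache (LRU->MRU): [K X Z]
  12. access X: HIT. Cache (LRU->MRU): [K Z X]
  13. access Z: HIT. Cache (LRU->MRU): [K X Z]
  14. access X: HIT. Cache (LRU->MRU): [K Z X]
  15. access X: HIT. Cache (LRU->MRU): [K Z X]
  16. access X: HIT. Cache (LRU->MRU): [K Z X]
  17. access Z: HIT. Cache (LRU->MRU): [K X Z]
Total: 14 hits, 3 misses, 0 evictions

Answer: MMHHHHMHHHHHHHHHH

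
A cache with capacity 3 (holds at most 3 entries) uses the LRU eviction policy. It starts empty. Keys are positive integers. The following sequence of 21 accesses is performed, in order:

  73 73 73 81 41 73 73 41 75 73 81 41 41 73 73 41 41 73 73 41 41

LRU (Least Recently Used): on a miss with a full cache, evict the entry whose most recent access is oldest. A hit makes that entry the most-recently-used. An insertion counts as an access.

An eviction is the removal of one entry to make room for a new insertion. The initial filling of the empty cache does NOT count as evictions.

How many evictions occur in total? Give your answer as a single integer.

Answer: 3

Derivation:
LRU simulation (capacity=3):
  1. access 73: MISS. Cache (LRU->MRU): [73]
  2. access 73: HIT. Cache (LRU->MRU): [73]
  3. access 73: HIT. Cache (LRU->MRU): [73]
  4. access 81: MISS. Cache (LRU->MRU): [73 81]
  5. access 41: MISS. Cache (LRU->MRU): [73 81 41]
  6. access 73: HIT. Cache (LRU->MRU): [81 41 73]
  7. access 73: HIT. Cache (LRU->MRU): [81 41 73]
  8. access 41: HIT. Cache (LRU->MRU): [81 73 41]
  9. access 75: MISS, evict 81. Cache (LRU->MRU): [73 41 75]
  10. access 73: HIT. Cache (LRU->MRU): [41 75 73]
  11. access 81: MISS, evict 41. Cache (LRU->MRU): [75 73 81]
  12. access 41: MISS, evict 75. Cache (LRU->MRU): [73 81 41]
  13. access 41: HIT. Cache (LRU->MRU): [73 81 41]
  14. access 73: HIT. Cache (LRU->MRU): [81 41 73]
  15. access 73: HIT. Cache (LRU->MRU): [81 41 73]
  16. access 41: HIT. Cache (LRU->MRU): [81 73 41]
  17. access 41: HIT. Cache (LRU->MRU): [81 73 41]
  18. access 73: HIT. Cache (LRU->MRU): [81 41 73]
  19. access 73: HIT. Cache (LRU->MRU): [81 41 73]
  20. access 41: HIT. Cache (LRU->MRU): [81 73 41]
  21. access 41: HIT. Cache (LRU->MRU): [81 73 41]
Total: 15 hits, 6 misses, 3 evictions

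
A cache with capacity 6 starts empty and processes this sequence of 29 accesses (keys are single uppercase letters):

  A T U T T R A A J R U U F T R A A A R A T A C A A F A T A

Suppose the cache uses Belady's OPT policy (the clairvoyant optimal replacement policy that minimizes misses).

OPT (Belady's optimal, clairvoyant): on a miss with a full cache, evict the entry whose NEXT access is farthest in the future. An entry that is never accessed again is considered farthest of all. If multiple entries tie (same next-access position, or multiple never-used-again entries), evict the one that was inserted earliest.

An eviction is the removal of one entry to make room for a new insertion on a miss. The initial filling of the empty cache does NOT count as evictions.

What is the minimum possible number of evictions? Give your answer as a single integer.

OPT (Belady) simulation (capacity=6):
  1. access A: MISS. Cache: [A]
  2. access T: MISS. Cache: [A T]
  3. access U: MISS. Cache: [A T U]
  4. access T: HIT. Next use of T: step 5. Cache: [A T U]
  5. access T: HIT. Next use of T: step 14. Cache: [A T U]
  6. access R: MISS. Cache: [A T U R]
  7. access A: HIT. Next use of A: step 8. Cache: [A T U R]
  8. access A: HIT. Next use of A: step 16. Cache: [A T U R]
  9. access J: MISS. Cache: [A T U R J]
  10. access R: HIT. Next use of R: step 15. Cache: [A T U R J]
  11. access U: HIT. Next use of U: step 12. Cache: [A T U R J]
  12. access U: HIT. Next use of U: never. Cache: [A T U R J]
  13. access F: MISS. Cache: [A T U R J F]
  14. access T: HIT. Next use of T: step 21. Cache: [A T U R J F]
  15. access R: HIT. Next use of R: step 19. Cache: [A T U R J F]
  16. access A: HIT. Next use of A: step 17. Cache: [A T U R J F]
  17. access A: HIT. Next use of A: step 18. Cache: [A T U R J F]
  18. access A: HIT. Next use of A: step 20. Cache: [A T U R J F]
  19. access R: HIT. Next use of R: never. Cache: [A T U R J F]
  20. access A: HIT. Next use of A: step 22. Cache: [A T U R J F]
  21. access T: HIT. Next use of T: step 28. Cache: [A T U R J F]
  22. access A: HIT. Next use of A: step 24. Cache: [A T U R J F]
  23. access C: MISS, evict U (next use: never). Cache: [A T R J F C]
  24. access A: HIT. Next use of A: step 25. Cache: [A T R J F C]
  25. access A: HIT. Next use of A: step 27. Cache: [A T R J F C]
  26. access F: HIT. Next use of F: never. Cache: [A T R J F C]
  27. access A: HIT. Next use of A: step 29. Cache: [A T R J F C]
  28. access T: HIT. Next use of T: never. Cache: [A T R J F C]
  29. access A: HIT. Next use of A: never. Cache: [A T R J F C]
Total: 22 hits, 7 misses, 1 evictions

Answer: 1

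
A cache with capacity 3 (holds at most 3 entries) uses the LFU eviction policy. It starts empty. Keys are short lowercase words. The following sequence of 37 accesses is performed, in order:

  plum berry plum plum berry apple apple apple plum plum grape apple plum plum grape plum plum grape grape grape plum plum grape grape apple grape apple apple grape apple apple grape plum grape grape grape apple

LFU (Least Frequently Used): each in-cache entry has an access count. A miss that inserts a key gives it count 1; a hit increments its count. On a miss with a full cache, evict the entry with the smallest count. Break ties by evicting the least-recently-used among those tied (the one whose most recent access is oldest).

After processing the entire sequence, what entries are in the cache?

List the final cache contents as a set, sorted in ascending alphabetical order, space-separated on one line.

LFU simulation (capacity=3):
  1. access plum: MISS. Cache: [plum(c=1)]
  2. access berry: MISS. Cache: [plum(c=1) berry(c=1)]
  3. access plum: HIT, count now 2. Cache: [berry(c=1) plum(c=2)]
  4. access plum: HIT, count now 3. Cache: [berry(c=1) plum(c=3)]
  5. access berry: HIT, count now 2. Cache: [berry(c=2) plum(c=3)]
  6. access apple: MISS. Cache: [apple(c=1) berry(c=2) plum(c=3)]
  7. access apple: HIT, count now 2. Cache: [berry(c=2) apple(c=2) plum(c=3)]
  8. access apple: HIT, count now 3. Cache: [berry(c=2) plum(c=3) apple(c=3)]
  9. access plum: HIT, count now 4. Cache: [berry(c=2) apple(c=3) plum(c=4)]
  10. access plum: HIT, count now 5. Cache: [berry(c=2) apple(c=3) plum(c=5)]
  11. access grape: MISS, evict berry(c=2). Cache: [grape(c=1) apple(c=3) plum(c=5)]
  12. access apple: HIT, count now 4. Cache: [grape(c=1) apple(c=4) plum(c=5)]
  13. access plum: HIT, count now 6. Cache: [grape(c=1) apple(c=4) plum(c=6)]
  14. access plum: HIT, count now 7. Cache: [grape(c=1) apple(c=4) plum(c=7)]
  15. access grape: HIT, count now 2. Cache: [grape(c=2) apple(c=4) plum(c=7)]
  16. access plum: HIT, count now 8. Cache: [grape(c=2) apple(c=4) plum(c=8)]
  17. access plum: HIT, count now 9. Cache: [grape(c=2) apple(c=4) plum(c=9)]
  18. access grape: HIT, count now 3. Cache: [grape(c=3) apple(c=4) plum(c=9)]
  19. access grape: HIT, count now 4. Cache: [apple(c=4) grape(c=4) plum(c=9)]
  20. access grape: HIT, count now 5. Cache: [apple(c=4) grape(c=5) plum(c=9)]
  21. access plum: HIT, count now 10. Cache: [apple(c=4) grape(c=5) plum(c=10)]
  22. access plum: HIT, count now 11. Cache: [apple(c=4) grape(c=5) plum(c=11)]
  23. access grape: HIT, count now 6. Cache: [apple(c=4) grape(c=6) plum(c=11)]
  24. access grape: HIT, count now 7. Cache: [apple(c=4) grape(c=7) plum(c=11)]
  25. access apple: HIT, count now 5. Cache: [apple(c=5) grape(c=7) plum(c=11)]
  26. access grape: HIT, count now 8. Cache: [apple(c=5) grape(c=8) plum(c=11)]
  27. access apple: HIT, count now 6. Cache: [apple(c=6) grape(c=8) plum(c=11)]
  28. access apple: HIT, count now 7. Cache: [apple(c=7) grape(c=8) plum(c=11)]
  29. access grape: HIT, count now 9. Cache: [apple(c=7) grape(c=9) plum(c=11)]
  30. access apple: HIT, count now 8. Cache: [apple(c=8) grape(c=9) plum(c=11)]
  31. access apple: HIT, count now 9. Cache: [grape(c=9) apple(c=9) plum(c=11)]
  32. access grape: HIT, count now 10. Cache: [apple(c=9) grape(c=10) plum(c=11)]
  33. access plum: HIT, count now 12. Cache: [apple(c=9) grape(c=10) plum(c=12)]
  34. access grape: HIT, count now 11. Cache: [apple(c=9) grape(c=11) plum(c=12)]
  35. access grape: HIT, count now 12. Cache: [apple(c=9) plum(c=12) grape(c=12)]
  36. access grape: HIT, count now 13. Cache: [apple(c=9) plum(c=12) grape(c=13)]
  37. access apple: HIT, count now 10. Cache: [apple(c=10) plum(c=12) grape(c=13)]
Total: 33 hits, 4 misses, 1 evictions

Answer: apple grape plum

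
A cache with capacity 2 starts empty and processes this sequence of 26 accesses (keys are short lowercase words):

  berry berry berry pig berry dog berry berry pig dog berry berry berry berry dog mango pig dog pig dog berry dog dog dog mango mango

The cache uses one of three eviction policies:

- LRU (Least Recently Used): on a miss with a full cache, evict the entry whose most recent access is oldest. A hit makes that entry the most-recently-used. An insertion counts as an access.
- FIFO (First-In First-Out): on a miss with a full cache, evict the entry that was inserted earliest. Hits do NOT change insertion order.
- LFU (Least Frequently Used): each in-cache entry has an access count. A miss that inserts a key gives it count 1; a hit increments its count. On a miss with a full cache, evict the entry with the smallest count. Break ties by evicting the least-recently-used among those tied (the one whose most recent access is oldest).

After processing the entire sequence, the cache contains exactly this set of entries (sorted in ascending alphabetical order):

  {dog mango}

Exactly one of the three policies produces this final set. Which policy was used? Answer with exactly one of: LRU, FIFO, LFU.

Simulating under each policy and comparing final sets:
  LRU: final set = {dog mango} -> MATCHES target
  FIFO: final set = {berry mango} -> differs
  LFU: final set = {berry mango} -> differs
Only LRU produces the target set.

Answer: LRU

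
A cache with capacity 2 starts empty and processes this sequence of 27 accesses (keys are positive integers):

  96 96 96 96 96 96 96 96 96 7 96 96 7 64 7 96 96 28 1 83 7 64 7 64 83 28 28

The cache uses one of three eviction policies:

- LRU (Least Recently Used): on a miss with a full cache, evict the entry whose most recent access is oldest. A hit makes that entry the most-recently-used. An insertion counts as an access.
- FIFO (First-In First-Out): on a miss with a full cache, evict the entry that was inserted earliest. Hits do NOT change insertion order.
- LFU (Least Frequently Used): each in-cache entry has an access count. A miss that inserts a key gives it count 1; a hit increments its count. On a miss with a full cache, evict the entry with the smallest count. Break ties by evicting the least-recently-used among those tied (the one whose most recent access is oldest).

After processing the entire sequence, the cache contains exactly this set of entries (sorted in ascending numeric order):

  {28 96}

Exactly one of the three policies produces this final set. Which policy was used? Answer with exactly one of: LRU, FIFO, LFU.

Simulating under each policy and comparing final sets:
  LRU: final set = {28 83} -> differs
  FIFO: final set = {28 83} -> differs
  LFU: final set = {28 96} -> MATCHES target
Only LFU produces the target set.

Answer: LFU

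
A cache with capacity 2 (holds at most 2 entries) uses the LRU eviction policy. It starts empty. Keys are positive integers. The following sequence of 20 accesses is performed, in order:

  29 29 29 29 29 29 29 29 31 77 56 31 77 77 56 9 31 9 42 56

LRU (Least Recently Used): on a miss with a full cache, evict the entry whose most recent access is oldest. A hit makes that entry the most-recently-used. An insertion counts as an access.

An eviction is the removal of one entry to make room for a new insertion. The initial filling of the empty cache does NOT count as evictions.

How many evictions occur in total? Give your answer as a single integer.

Answer: 9

Derivation:
LRU simulation (capacity=2):
  1. access 29: MISS. Cache (LRU->MRU): [29]
  2. access 29: HIT. Cache (LRU->MRU): [29]
  3. access 29: HIT. Cache (LRU->MRU): [29]
  4. access 29: HIT. Cache (LRU->MRU): [29]
  5. access 29: HIT. Cache (LRU->MRU): [29]
  6. access 29: HIT. Cache (LRU->MRU): [29]
  7. access 29: HIT. Cache (LRU->MRU): [29]
  8. access 29: HIT. Cache (LRU->MRU): [29]
  9. access 31: MISS. Cache (LRU->MRU): [29 31]
  10. access 77: MISS, evict 29. Cache (LRU->MRU): [31 77]
  11. access 56: MISS, evict 31. Cache (LRU->MRU): [77 56]
  12. access 31: MISS, evict 77. Cache (LRU->MRU): [56 31]
  13. access 77: MISS, evict 56. Cache (LRU->MRU): [31 77]
  14. access 77: HIT. Cache (LRU->MRU): [31 77]
  15. access 56: MISS, evict 31. Cache (LRU->MRU): [77 56]
  16. access 9: MISS, evict 77. Cache (LRU->MRU): [56 9]
  17. access 31: MISS, evict 56. Cache (LRU->MRU): [9 31]
  18. access 9: HIT. Cache (LRU->MRU): [31 9]
  19. access 42: MISS, evict 31. Cache (LRU->MRU): [9 42]
  20. access 56: MISS, evict 9. Cache (LRU->MRU): [42 56]
Total: 9 hits, 11 misses, 9 evictions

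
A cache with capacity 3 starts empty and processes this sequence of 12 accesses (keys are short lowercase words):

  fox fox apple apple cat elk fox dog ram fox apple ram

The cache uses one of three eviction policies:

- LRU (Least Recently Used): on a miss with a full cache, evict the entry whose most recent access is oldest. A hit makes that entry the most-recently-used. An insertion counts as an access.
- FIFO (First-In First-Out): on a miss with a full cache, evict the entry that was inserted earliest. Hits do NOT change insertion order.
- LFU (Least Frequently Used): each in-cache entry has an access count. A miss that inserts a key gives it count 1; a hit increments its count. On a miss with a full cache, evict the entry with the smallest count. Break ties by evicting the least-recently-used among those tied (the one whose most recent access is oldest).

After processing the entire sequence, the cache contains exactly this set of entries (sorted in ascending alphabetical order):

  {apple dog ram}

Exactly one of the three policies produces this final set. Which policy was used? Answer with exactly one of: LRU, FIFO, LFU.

Simulating under each policy and comparing final sets:
  LRU: final set = {apple fox ram} -> differs
  FIFO: final set = {apple dog ram} -> MATCHES target
  LFU: final set = {apple fox ram} -> differs
Only FIFO produces the target set.

Answer: FIFO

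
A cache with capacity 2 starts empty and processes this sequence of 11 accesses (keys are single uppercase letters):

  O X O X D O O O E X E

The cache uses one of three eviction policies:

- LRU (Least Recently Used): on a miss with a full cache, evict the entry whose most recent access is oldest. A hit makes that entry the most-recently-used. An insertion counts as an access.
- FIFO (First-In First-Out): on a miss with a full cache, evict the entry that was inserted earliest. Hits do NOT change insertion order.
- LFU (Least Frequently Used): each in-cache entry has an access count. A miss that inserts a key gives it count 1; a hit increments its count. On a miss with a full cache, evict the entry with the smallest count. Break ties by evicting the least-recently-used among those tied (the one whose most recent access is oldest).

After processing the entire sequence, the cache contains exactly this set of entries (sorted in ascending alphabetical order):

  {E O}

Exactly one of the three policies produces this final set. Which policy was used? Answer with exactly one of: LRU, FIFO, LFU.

Simulating under each policy and comparing final sets:
  LRU: final set = {E X} -> differs
  FIFO: final set = {E X} -> differs
  LFU: final set = {E O} -> MATCHES target
Only LFU produces the target set.

Answer: LFU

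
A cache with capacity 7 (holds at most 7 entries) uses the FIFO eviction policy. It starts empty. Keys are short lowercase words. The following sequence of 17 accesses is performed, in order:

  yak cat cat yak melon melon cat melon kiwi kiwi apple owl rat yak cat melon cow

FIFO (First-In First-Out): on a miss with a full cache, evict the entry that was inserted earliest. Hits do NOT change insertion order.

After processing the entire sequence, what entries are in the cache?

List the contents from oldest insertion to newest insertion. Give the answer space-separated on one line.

Answer: cat melon kiwi apple owl rat cow

Derivation:
FIFO simulation (capacity=7):
  1. access yak: MISS. Cache (old->new): [yak]
  2. access cat: MISS. Cache (old->new): [yak cat]
  3. access cat: HIT. Cache (old->new): [yak cat]
  4. access yak: HIT. Cache (old->new): [yak cat]
  5. access melon: MISS. Cache (old->new): [yak cat melon]
  6. access melon: HIT. Cache (old->new): [yak cat melon]
  7. access cat: HIT. Cache (old->new): [yak cat melon]
  8. access melon: HIT. Cache (old->new): [yak cat melon]
  9. access kiwi: MISS. Cache (old->new): [yak cat melon kiwi]
  10. access kiwi: HIT. Cache (old->new): [yak cat melon kiwi]
  11. access apple: MISS. Cache (old->new): [yak cat melon kiwi apple]
  12. access owl: MISS. Cache (old->new): [yak cat melon kiwi apple owl]
  13. access rat: MISS. Cache (old->new): [yak cat melon kiwi apple owl rat]
  14. access yak: HIT. Cache (old->new): [yak cat melon kiwi apple owl rat]
  15. access cat: HIT. Cache (old->new): [yak cat melon kiwi apple owl rat]
  16. access melon: HIT. Cache (old->new): [yak cat melon kiwi apple owl rat]
  17. access cow: MISS, evict yak. Cache (old->new): [cat melon kiwi apple owl rat cow]
Total: 9 hits, 8 misses, 1 evictions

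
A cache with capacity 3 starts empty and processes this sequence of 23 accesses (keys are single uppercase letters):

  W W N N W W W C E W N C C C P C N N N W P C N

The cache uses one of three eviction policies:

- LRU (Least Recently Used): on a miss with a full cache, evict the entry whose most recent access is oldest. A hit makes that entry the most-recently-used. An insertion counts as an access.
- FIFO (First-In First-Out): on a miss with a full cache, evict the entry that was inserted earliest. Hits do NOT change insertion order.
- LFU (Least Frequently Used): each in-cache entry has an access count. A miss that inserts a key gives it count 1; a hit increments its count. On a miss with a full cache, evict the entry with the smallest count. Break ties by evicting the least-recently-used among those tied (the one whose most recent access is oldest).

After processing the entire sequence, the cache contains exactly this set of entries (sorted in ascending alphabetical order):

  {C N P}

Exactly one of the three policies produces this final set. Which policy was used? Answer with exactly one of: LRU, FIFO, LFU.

Simulating under each policy and comparing final sets:
  LRU: final set = {C N P} -> MATCHES target
  FIFO: final set = {N P W} -> differs
  LFU: final set = {C N W} -> differs
Only LRU produces the target set.

Answer: LRU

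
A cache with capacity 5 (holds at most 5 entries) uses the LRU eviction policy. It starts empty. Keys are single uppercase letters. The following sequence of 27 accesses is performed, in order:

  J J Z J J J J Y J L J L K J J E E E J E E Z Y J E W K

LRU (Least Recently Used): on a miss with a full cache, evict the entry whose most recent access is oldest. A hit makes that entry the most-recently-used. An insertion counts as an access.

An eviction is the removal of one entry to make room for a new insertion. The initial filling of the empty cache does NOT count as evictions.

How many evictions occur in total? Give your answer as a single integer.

LRU simulation (capacity=5):
  1. access J: MISS. Cache (LRU->MRU): [J]
  2. access J: HIT. Cache (LRU->MRU): [J]
  3. access Z: MISS. Cache (LRU->MRU): [J Z]
  4. access J: HIT. Cache (LRU->MRU): [Z J]
  5. access J: HIT. Cache (LRU->MRU): [Z J]
  6. access J: HIT. Cache (LRU->MRU): [Z J]
  7. access J: HIT. Cache (LRU->MRU): [Z J]
  8. access Y: MISS. Cache (LRU->MRU): [Z J Y]
  9. access J: HIT. Cache (LRU->MRU): [Z Y J]
  10. access L: MISS. Cache (LRU->MRU): [Z Y J L]
  11. access J: HIT. Cache (LRU->MRU): [Z Y L J]
  12. access L: HIT. Cache (LRU->MRU): [Z Y J L]
  13. access K: MISS. Cache (LRU->MRU): [Z Y J L K]
  14. access J: HIT. Cache (LRU->MRU): [Z Y L K J]
  15. access J: HIT. Cache (LRU->MRU): [Z Y L K J]
  16. access E: MISS, evict Z. Cache (LRU->MRU): [Y L K J E]
  17. access E: HIT. Cache (LRU->MRU): [Y L K J E]
  18. access E: HIT. Cache (LRU->MRU): [Y L K J E]
  19. access J: HIT. Cache (LRU->MRU): [Y L K E J]
  20. access E: HIT. Cache (LRU->MRU): [Y L K J E]
  21. access E: HIT. Cache (LRU->MRU): [Y L K J E]
  22. access Z: MISS, evict Y. Cache (LRU->MRU): [L K J E Z]
  23. access Y: MISS, evict L. Cache (LRU->MRU): [K J E Z Y]
  24. access J: HIT. Cache (LRU->MRU): [K E Z Y J]
  25. access E: HIT. Cache (LRU->MRU): [K Z Y J E]
  26. access W: MISS, evict K. Cache (LRU->MRU): [Z Y J E W]
  27. access K: MISS, evict Z. Cache (LRU->MRU): [Y J E W K]
Total: 17 hits, 10 misses, 5 evictions

Answer: 5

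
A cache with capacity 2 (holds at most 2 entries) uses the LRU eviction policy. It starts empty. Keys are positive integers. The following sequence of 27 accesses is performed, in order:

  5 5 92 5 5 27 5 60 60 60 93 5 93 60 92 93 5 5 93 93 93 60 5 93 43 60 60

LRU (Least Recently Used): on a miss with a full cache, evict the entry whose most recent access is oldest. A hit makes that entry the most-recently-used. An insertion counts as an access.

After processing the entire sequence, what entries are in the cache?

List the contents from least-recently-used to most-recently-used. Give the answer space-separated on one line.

Answer: 43 60

Derivation:
LRU simulation (capacity=2):
  1. access 5: MISS. Cache (LRU->MRU): [5]
  2. access 5: HIT. Cache (LRU->MRU): [5]
  3. access 92: MISS. Cache (LRU->MRU): [5 92]
  4. access 5: HIT. Cache (LRU->MRU): [92 5]
  5. access 5: HIT. Cache (LRU->MRU): [92 5]
  6. access 27: MISS, evict 92. Cache (LRU->MRU): [5 27]
  7. access 5: HIT. Cache (LRU->MRU): [27 5]
  8. access 60: MISS, evict 27. Cache (LRU->MRU): [5 60]
  9. access 60: HIT. Cache (LRU->MRU): [5 60]
  10. access 60: HIT. Cache (LRU->MRU): [5 60]
  11. access 93: MISS, evict 5. Cache (LRU->MRU): [60 93]
  12. access 5: MISS, evict 60. Cache (LRU->MRU): [93 5]
  13. access 93: HIT. Cache (LRU->MRU): [5 93]
  14. access 60: MISS, evict 5. Cache (LRU->MRU): [93 60]
  15. access 92: MISS, evict 93. Cache (LRU->MRU): [60 92]
  16. access 93: MISS, evict 60. Cache (LRU->MRU): [92 93]
  17. access 5: MISS, evict 92. Cache (LRU->MRU): [93 5]
  18. access 5: HIT. Cache (LRU->MRU): [93 5]
  19. access 93: HIT. Cache (LRU->MRU): [5 93]
  20. access 93: HIT. Cache (LRU->MRU): [5 93]
  21. access 93: HIT. Cache (LRU->MRU): [5 93]
  22. access 60: MISS, evict 5. Cache (LRU->MRU): [93 60]
  23. access 5: MISS, evict 93. Cache (LRU->MRU): [60 5]
  24. access 93: MISS, evict 60. Cache (LRU->MRU): [5 93]
  25. access 43: MISS, evict 5. Cache (LRU->MRU): [93 43]
  26. access 60: MISS, evict 93. Cache (LRU->MRU): [43 60]
  27. access 60: HIT. Cache (LRU->MRU): [43 60]
Total: 12 hits, 15 misses, 13 evictions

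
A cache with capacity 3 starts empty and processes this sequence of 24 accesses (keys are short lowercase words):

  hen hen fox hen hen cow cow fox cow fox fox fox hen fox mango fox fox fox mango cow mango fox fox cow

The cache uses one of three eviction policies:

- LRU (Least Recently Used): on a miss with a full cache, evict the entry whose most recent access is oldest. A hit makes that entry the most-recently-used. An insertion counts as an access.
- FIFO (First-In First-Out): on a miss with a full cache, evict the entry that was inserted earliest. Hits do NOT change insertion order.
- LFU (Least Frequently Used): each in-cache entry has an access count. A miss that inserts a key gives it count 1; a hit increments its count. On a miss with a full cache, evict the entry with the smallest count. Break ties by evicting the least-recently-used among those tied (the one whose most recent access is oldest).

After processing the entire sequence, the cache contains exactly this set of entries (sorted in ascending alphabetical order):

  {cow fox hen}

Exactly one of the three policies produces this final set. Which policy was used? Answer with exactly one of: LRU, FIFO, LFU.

Simulating under each policy and comparing final sets:
  LRU: final set = {cow fox mango} -> differs
  FIFO: final set = {cow fox mango} -> differs
  LFU: final set = {cow fox hen} -> MATCHES target
Only LFU produces the target set.

Answer: LFU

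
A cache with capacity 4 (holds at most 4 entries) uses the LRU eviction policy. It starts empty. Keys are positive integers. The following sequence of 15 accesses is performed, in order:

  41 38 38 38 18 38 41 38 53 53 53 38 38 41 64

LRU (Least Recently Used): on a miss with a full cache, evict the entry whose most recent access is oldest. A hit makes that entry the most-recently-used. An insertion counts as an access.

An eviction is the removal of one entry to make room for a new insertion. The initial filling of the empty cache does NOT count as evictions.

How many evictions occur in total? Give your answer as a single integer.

LRU simulation (capacity=4):
  1. access 41: MISS. Cache (LRU->MRU): [41]
  2. access 38: MISS. Cache (LRU->MRU): [41 38]
  3. access 38: HIT. Cache (LRU->MRU): [41 38]
  4. access 38: HIT. Cache (LRU->MRU): [41 38]
  5. access 18: MISS. Cache (LRU->MRU): [41 38 18]
  6. access 38: HIT. Cache (LRU->MRU): [41 18 38]
  7. access 41: HIT. Cache (LRU->MRU): [18 38 41]
  8. access 38: HIT. Cache (LRU->MRU): [18 41 38]
  9. access 53: MISS. Cache (LRU->MRU): [18 41 38 53]
  10. access 53: HIT. Cache (LRU->MRU): [18 41 38 53]
  11. access 53: HIT. Cache (LRU->MRU): [18 41 38 53]
  12. access 38: HIT. Cache (LRU->MRU): [18 41 53 38]
  13. access 38: HIT. Cache (LRU->MRU): [18 41 53 38]
  14. access 41: HIT. Cache (LRU->MRU): [18 53 38 41]
  15. access 64: MISS, evict 18. Cache (LRU->MRU): [53 38 41 64]
Total: 10 hits, 5 misses, 1 evictions

Answer: 1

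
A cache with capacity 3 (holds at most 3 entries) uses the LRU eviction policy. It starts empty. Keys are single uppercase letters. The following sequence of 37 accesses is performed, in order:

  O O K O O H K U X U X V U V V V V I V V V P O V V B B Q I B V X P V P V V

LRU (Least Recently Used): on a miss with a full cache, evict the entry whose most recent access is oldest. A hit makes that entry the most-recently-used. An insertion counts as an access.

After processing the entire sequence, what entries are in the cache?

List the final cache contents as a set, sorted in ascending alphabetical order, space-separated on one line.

Answer: P V X

Derivation:
LRU simulation (capacity=3):
  1. access O: MISS. Cache (LRU->MRU): [O]
  2. access O: HIT. Cache (LRU->MRU): [O]
  3. access K: MISS. Cache (LRU->MRU): [O K]
  4. access O: HIT. Cache (LRU->MRU): [K O]
  5. access O: HIT. Cache (LRU->MRU): [K O]
  6. access H: MISS. Cache (LRU->MRU): [K O H]
  7. access K: HIT. Cache (LRU->MRU): [O H K]
  8. access U: MISS, evict O. Cache (LRU->MRU): [H K U]
  9. access X: MISS, evict H. Cache (LRU->MRU): [K U X]
  10. access U: HIT. Cache (LRU->MRU): [K X U]
  11. access X: HIT. Cache (LRU->MRU): [K U X]
  12. access V: MISS, evict K. Cache (LRU->MRU): [U X V]
  13. access U: HIT. Cache (LRU->MRU): [X V U]
  14. access V: HIT. Cache (LRU->MRU): [X U V]
  15. access V: HIT. Cache (LRU->MRU): [X U V]
  16. access V: HIT. Cache (LRU->MRU): [X U V]
  17. access V: HIT. Cache (LRU->MRU): [X U V]
  18. access I: MISS, evict X. Cache (LRU->MRU): [U V I]
  19. access V: HIT. Cache (LRU->MRU): [U I V]
  20. access V: HIT. Cache (LRU->MRU): [U I V]
  21. access V: HIT. Cache (LRU->MRU): [U I V]
  22. access P: MISS, evict U. Cache (LRU->MRU): [I V P]
  23. access O: MISS, evict I. Cache (LRU->MRU): [V P O]
  24. access V: HIT. Cache (LRU->MRU): [P O V]
  25. access V: HIT. Cache (LRU->MRU): [P O V]
  26. access B: MISS, evict P. Cache (LRU->MRU): [O V B]
  27. access B: HIT. Cache (LRU->MRU): [O V B]
  28. access Q: MISS, evict O. Cache (LRU->MRU): [V B Q]
  29. access I: MISS, evict V. Cache (LRU->MRU): [B Q I]
  30. access B: HIT. Cache (LRU->MRU): [Q I B]
  31. access V: MISS, evict Q. Cache (LRU->MRU): [I B V]
  32. access X: MISS, evict I. Cache (LRU->MRU): [B V X]
  33. access P: MISS, evict B. Cache (LRU->MRU): [V X P]
  34. access V: HIT. Cache (LRU->MRU): [X P V]
  35. access P: HIT. Cache (LRU->MRU): [X V P]
  36. access V: HIT. Cache (LRU->MRU): [X P V]
  37. access V: HIT. Cache (LRU->MRU): [X P V]
Total: 22 hits, 15 misses, 12 evictions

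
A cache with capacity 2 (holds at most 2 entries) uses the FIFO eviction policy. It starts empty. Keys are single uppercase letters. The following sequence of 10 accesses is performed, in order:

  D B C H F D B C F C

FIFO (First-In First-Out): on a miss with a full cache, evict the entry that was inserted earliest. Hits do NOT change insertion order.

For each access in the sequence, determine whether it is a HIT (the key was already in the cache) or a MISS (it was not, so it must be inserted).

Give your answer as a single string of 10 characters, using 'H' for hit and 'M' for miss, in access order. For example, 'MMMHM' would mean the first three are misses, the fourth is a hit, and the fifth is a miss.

Answer: MMMMMMMMMH

Derivation:
FIFO simulation (capacity=2):
  1. access D: MISS. Cache (old->new): [D]
  2. access B: MISS. Cache (old->new): [D B]
  3. access C: MISS, evict D. Cache (old->new): [B C]
  4. access H: MISS, evict B. Cache (old->new): [C H]
  5. access F: MISS, evict C. Cache (old->new): [H F]
  6. access D: MISS, evict H. Cache (old->new): [F D]
  7. access B: MISS, evict F. Cache (old->new): [D B]
  8. access C: MISS, evict D. Cache (old->new): [B C]
  9. access F: MISS, evict B. Cache (old->new): [C F]
  10. access C: HIT. Cache (old->new): [C F]
Total: 1 hits, 9 misses, 7 evictions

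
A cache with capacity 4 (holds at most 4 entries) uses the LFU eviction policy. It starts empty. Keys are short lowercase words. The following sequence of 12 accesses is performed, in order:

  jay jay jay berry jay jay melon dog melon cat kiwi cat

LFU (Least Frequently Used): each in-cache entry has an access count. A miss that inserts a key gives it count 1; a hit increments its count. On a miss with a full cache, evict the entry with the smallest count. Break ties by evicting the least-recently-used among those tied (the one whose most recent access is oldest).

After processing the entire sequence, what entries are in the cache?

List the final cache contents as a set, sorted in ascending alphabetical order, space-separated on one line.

Answer: cat jay kiwi melon

Derivation:
LFU simulation (capacity=4):
  1. access jay: MISS. Cache: [jay(c=1)]
  2. access jay: HIT, count now 2. Cache: [jay(c=2)]
  3. access jay: HIT, count now 3. Cache: [jay(c=3)]
  4. access berry: MISS. Cache: [berry(c=1) jay(c=3)]
  5. access jay: HIT, count now 4. Cache: [berry(c=1) jay(c=4)]
  6. access jay: HIT, count now 5. Cache: [berry(c=1) jay(c=5)]
  7. access melon: MISS. Cache: [berry(c=1) melon(c=1) jay(c=5)]
  8. access dog: MISS. Cache: [berry(c=1) melon(c=1) dog(c=1) jay(c=5)]
  9. access melon: HIT, count now 2. Cache: [berry(c=1) dog(c=1) melon(c=2) jay(c=5)]
  10. access cat: MISS, evict berry(c=1). Cache: [dog(c=1) cat(c=1) melon(c=2) jay(c=5)]
  11. access kiwi: MISS, evict dog(c=1). Cache: [cat(c=1) kiwi(c=1) melon(c=2) jay(c=5)]
  12. access cat: HIT, count now 2. Cache: [kiwi(c=1) melon(c=2) cat(c=2) jay(c=5)]
Total: 6 hits, 6 misses, 2 evictions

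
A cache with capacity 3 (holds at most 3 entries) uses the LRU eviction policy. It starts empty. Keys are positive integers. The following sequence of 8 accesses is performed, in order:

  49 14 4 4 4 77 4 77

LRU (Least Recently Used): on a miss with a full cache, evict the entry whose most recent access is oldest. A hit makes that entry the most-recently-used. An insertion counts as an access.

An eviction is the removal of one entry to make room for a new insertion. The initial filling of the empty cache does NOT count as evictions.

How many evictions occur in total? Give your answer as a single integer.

LRU simulation (capacity=3):
  1. access 49: MISS. Cache (LRU->MRU): [49]
  2. access 14: MISS. Cache (LRU->MRU): [49 14]
  3. access 4: MISS. Cache (LRU->MRU): [49 14 4]
  4. access 4: HIT. Cache (LRU->MRU): [49 14 4]
  5. access 4: HIT. Cache (LRU->MRU): [49 14 4]
  6. access 77: MISS, evict 49. Cache (LRU->MRU): [14 4 77]
  7. access 4: HIT. Cache (LRU->MRU): [14 77 4]
  8. access 77: HIT. Cache (LRU->MRU): [14 4 77]
Total: 4 hits, 4 misses, 1 evictions

Answer: 1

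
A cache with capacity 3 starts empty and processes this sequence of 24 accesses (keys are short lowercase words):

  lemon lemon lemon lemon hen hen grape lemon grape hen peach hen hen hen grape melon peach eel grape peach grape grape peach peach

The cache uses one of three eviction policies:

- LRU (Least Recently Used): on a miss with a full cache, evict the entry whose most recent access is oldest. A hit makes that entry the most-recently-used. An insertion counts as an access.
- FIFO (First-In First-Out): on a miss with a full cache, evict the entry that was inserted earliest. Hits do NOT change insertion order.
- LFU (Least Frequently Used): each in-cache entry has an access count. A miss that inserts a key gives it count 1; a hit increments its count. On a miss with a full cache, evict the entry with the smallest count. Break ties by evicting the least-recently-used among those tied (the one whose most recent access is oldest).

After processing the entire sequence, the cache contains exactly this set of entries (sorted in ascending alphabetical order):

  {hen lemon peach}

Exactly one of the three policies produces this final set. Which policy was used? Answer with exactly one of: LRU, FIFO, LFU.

Answer: LFU

Derivation:
Simulating under each policy and comparing final sets:
  LRU: final set = {eel grape peach} -> differs
  FIFO: final set = {eel grape peach} -> differs
  LFU: final set = {hen lemon peach} -> MATCHES target
Only LFU produces the target set.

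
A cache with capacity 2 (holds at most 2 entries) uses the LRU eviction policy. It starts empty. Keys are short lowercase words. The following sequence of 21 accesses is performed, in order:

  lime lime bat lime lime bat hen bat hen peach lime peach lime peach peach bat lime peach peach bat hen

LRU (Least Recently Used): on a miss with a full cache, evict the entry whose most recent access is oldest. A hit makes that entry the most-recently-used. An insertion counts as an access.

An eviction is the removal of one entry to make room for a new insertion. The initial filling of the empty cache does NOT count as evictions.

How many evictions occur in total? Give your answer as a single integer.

LRU simulation (capacity=2):
  1. access lime: MISS. Cache (LRU->MRU): [lime]
  2. access lime: HIT. Cache (LRU->MRU): [lime]
  3. access bat: MISS. Cache (LRU->MRU): [lime bat]
  4. access lime: HIT. Cache (LRU->MRU): [bat lime]
  5. access lime: HIT. Cache (LRU->MRU): [bat lime]
  6. access bat: HIT. Cache (LRU->MRU): [lime bat]
  7. access hen: MISS, evict lime. Cache (LRU->MRU): [bat hen]
  8. access bat: HIT. Cache (LRU->MRU): [hen bat]
  9. access hen: HIT. Cache (LRU->MRU): [bat hen]
  10. access peach: MISS, evict bat. Cache (LRU->MRU): [hen peach]
  11. access lime: MISS, evict hen. Cache (LRU->MRU): [peach lime]
  12. access peach: HIT. Cache (LRU->MRU): [lime peach]
  13. access lime: HIT. Cache (LRU->MRU): [peach lime]
  14. access peach: HIT. Cache (LRU->MRU): [lime peach]
  15. access peach: HIT. Cache (LRU->MRU): [lime peach]
  16. access bat: MISS, evict lime. Cache (LRU->MRU): [peach bat]
  17. access lime: MISS, evict peach. Cache (LRU->MRU): [bat lime]
  18. access peach: MISS, evict bat. Cache (LRU->MRU): [lime peach]
  19. access peach: HIT. Cache (LRU->MRU): [lime peach]
  20. access bat: MISS, evict lime. Cache (LRU->MRU): [peach bat]
  21. access hen: MISS, evict peach. Cache (LRU->MRU): [bat hen]
Total: 11 hits, 10 misses, 8 evictions

Answer: 8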